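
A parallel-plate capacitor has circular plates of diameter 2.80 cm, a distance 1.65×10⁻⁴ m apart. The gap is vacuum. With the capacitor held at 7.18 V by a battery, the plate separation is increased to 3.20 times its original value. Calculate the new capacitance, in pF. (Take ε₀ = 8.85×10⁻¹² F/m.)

C ≈ 10.3 pF

A = π(2.80/2 cm)² = 6.16×10⁻⁴ m².
Initially C₁ = ε₀A/d = 8.85×10⁻¹² × 6.16×10⁻⁴ / 1.65×10⁻⁴ = 3.30×10⁻¹¹ F.
C = ε₀A/d scales as 1/d, so C₂/C₁ = d₁/d₂ = 1/3.20 = 0.312.
C₂ = 0.312 × 3.30×10⁻¹¹ = 1.03×10⁻¹¹ F.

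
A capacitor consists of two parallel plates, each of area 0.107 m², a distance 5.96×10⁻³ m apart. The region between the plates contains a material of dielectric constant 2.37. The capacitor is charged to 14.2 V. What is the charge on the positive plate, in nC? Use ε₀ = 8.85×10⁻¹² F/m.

5.35 nC

C = κε₀A/d = 2.37 × 8.85×10⁻¹² × 0.107 / 5.96×10⁻³ = 3.77×10⁻¹⁰ F.
Q = CV = 3.77×10⁻¹⁰ × 14.2 = 5.35×10⁻⁹ C.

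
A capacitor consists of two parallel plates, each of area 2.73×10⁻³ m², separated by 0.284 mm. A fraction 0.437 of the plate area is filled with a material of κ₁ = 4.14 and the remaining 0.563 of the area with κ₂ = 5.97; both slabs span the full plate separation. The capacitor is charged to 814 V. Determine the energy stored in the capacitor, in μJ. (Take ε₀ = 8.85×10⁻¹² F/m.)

Side-by-side slabs ⇒ two capacitors in parallel, each spanning the full gap.
C₁ = κ₁ε₀A₁/d = 4.14 × 8.85×10⁻¹² × 1.19×10⁻³ / 2.84×10⁻⁴ = 1.54×10⁻¹⁰ F.
C₂ = κ₂ε₀A₂/d = 5.97 × 8.85×10⁻¹² × 1.54×10⁻³ / 2.84×10⁻⁴ = 2.86×10⁻¹⁰ F.
C = C₁ + C₂ = 4.40×10⁻¹⁰ F.
U = ½CV² = ½ × 4.40×10⁻¹⁰ × (814)² = 1.46×10⁻⁴ J.

U ≈ 146 μJ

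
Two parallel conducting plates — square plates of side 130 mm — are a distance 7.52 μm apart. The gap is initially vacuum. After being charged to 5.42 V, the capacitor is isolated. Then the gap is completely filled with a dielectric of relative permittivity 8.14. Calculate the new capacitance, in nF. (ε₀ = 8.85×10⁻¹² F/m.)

A = (130 mm)² = 1.69×10⁻² m².
Initially C₁ = ε₀A/d = 8.85×10⁻¹² × 1.69×10⁻² / 7.52×10⁻⁶ = 1.99×10⁻⁸ F.
C = κε₀A/d scales with κ, so C₂/C₁ = κ = 8.14.
C₂ = 8.14 × 1.99×10⁻⁸ = 1.62×10⁻⁷ F.

C ≈ 162 nF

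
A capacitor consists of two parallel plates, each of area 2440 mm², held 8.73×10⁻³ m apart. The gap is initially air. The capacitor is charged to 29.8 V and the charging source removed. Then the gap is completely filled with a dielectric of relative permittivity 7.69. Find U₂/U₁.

Isolated ⇒ Q is held fixed.
C₂ = 7.69 C₁ and U = Q²/(2C), so U₂/U₁ = C₁/C₂ = 0.130.

0.130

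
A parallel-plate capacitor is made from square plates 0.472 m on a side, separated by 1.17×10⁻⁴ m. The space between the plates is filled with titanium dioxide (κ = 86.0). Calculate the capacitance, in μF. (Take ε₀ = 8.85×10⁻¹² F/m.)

A = (0.472 m)² = 0.223 m².
C = κε₀A/d = 86.0 × 8.85×10⁻¹² × 0.223 / 1.17×10⁻⁴ = 1.45×10⁻⁶ F.

1.45 μF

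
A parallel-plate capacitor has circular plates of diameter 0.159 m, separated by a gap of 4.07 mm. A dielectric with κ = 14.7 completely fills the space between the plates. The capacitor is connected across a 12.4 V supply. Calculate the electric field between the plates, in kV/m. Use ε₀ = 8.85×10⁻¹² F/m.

E ≈ 3.05 kV/m

E = V/d = 12.4 / 4.07×10⁻³ = 3.05×10³ V/m.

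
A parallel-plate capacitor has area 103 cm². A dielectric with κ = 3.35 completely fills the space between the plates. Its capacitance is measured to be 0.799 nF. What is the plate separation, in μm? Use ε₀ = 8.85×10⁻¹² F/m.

382 μm

A = 103 cm² = 1.03×10⁻² m².
d = κε₀A/C = 3.35 × 8.85×10⁻¹² × 1.03×10⁻² / 7.99×10⁻¹⁰ = 3.82×10⁻⁴ m.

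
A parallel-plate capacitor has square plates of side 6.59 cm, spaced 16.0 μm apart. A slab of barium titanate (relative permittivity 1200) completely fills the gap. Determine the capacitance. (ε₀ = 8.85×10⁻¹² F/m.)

A = (6.59 cm)² = 4.34×10⁻³ m².
C = κε₀A/d = 1200 × 8.85×10⁻¹² × 4.34×10⁻³ / 1.60×10⁻⁵ = 2.88×10⁻⁶ F.

C ≈ 2.88 μF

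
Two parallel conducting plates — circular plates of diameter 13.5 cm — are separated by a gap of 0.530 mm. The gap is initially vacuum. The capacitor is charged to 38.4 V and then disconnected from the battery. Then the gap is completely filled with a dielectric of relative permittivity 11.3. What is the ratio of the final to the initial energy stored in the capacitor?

U₂/U₁ ≈ 0.0885

Isolated ⇒ Q is held fixed.
C₂ = 11.3 C₁ and U = Q²/(2C), so U₂/U₁ = C₁/C₂ = 0.0885.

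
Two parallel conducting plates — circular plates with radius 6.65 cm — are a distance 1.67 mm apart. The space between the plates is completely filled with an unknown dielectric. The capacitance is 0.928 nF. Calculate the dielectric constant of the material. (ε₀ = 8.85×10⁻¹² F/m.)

A = π(6.65 cm)² = 1.39×10⁻² m².
κ = Cd/(ε₀A) = 9.28×10⁻¹⁰ × 1.67×10⁻³ / (8.85×10⁻¹² × 1.39×10⁻²) = 12.6.

12.6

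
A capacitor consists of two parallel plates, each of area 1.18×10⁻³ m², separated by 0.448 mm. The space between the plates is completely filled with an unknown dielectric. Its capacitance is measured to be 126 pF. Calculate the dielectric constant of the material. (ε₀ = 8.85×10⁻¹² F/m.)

κ ≈ 5.41

κ = Cd/(ε₀A) = 1.26×10⁻¹⁰ × 4.48×10⁻⁴ / (8.85×10⁻¹² × 1.18×10⁻³) = 5.41.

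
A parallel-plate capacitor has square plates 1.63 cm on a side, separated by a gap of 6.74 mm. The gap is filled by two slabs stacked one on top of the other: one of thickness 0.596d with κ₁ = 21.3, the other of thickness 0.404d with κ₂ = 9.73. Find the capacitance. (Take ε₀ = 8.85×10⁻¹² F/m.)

A = (1.63 cm)² = 2.66×10⁻⁴ m².
Stacked slabs ⇒ two capacitors in series, each with the full plate area.
C₁ = κ₁ε₀A/d₁ = 21.3 × 8.85×10⁻¹² × 2.66×10⁻⁴ / 4.02×10⁻³ = 1.25×10⁻¹¹ F.
C₂ = κ₂ε₀A/d₂ = 9.73 × 8.85×10⁻¹² × 2.66×10⁻⁴ / 2.72×10⁻³ = 8.40×10⁻¹² F.
C = (1/C₁ + 1/C₂)⁻¹ = 5.02×10⁻¹² F.

5.02 pF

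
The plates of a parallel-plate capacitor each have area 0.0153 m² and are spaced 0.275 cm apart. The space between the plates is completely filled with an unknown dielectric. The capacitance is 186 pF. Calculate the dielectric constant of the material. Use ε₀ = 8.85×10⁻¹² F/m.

3.78

κ = Cd/(ε₀A) = 1.86×10⁻¹⁰ × 2.75×10⁻³ / (8.85×10⁻¹² × 1.53×10⁻²) = 3.78.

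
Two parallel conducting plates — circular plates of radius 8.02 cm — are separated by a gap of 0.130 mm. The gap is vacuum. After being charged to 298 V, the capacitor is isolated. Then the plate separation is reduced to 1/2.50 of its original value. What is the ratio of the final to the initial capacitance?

C₂/C₁ ≈ 2.50

C = ε₀A/d scales as 1/d, so C₂/C₁ = d₁/d₂ = 2.50.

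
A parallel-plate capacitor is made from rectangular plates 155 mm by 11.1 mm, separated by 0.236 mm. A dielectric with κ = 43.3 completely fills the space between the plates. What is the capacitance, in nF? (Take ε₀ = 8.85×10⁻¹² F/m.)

C ≈ 2.79 nF

A = 155 × 11.1 mm² = 1.72×10⁻³ m².
C = κε₀A/d = 43.3 × 8.85×10⁻¹² × 1.72×10⁻³ / 2.36×10⁻⁴ = 2.79×10⁻⁹ F.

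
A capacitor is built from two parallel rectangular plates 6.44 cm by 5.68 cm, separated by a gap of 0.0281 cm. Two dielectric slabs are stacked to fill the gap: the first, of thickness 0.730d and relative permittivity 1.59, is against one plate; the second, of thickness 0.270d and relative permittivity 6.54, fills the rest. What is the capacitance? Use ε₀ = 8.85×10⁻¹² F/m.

230 pF

A = 6.44 × 5.68 cm² = 3.66×10⁻³ m².
Stacked slabs ⇒ two capacitors in series, each with the full plate area.
C₁ = κ₁ε₀A/d₁ = 1.59 × 8.85×10⁻¹² × 3.66×10⁻³ / 2.05×10⁻⁴ = 2.51×10⁻¹⁰ F.
C₂ = κ₂ε₀A/d₂ = 6.54 × 8.85×10⁻¹² × 3.66×10⁻³ / 7.59×10⁻⁵ = 2.79×10⁻⁹ F.
C = (1/C₁ + 1/C₂)⁻¹ = 2.30×10⁻¹⁰ F.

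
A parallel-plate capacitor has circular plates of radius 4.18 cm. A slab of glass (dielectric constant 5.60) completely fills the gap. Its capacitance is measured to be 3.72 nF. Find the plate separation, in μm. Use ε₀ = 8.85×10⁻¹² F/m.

d ≈ 73.1 μm

A = π(4.18 cm)² = 5.49×10⁻³ m².
d = κε₀A/C = 5.60 × 8.85×10⁻¹² × 5.49×10⁻³ / 3.72×10⁻⁹ = 7.31×10⁻⁵ m.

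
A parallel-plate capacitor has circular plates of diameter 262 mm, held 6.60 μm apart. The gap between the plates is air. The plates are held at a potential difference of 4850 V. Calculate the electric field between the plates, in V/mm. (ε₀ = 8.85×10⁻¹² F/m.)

E ≈ 7.35×10⁵ V/mm

E = V/d = 4850 / 6.60×10⁻⁶ = 7.35×10⁸ V/m.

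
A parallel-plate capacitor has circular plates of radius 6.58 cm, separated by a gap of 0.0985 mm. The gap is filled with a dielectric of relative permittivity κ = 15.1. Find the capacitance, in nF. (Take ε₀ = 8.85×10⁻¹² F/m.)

C ≈ 18.5 nF

A = π(6.58 cm)² = 1.36×10⁻² m².
C = κε₀A/d = 15.1 × 8.85×10⁻¹² × 1.36×10⁻² / 9.85×10⁻⁵ = 1.85×10⁻⁸ F.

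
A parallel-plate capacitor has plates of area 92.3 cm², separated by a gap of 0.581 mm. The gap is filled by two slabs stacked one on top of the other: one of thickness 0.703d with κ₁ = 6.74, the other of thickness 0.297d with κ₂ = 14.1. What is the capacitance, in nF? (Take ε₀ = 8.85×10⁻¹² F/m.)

C ≈ 1.12 nF

A = 92.3 cm² = 9.23×10⁻³ m².
Stacked slabs ⇒ two capacitors in series, each with the full plate area.
C₁ = κ₁ε₀A/d₁ = 6.74 × 8.85×10⁻¹² × 9.23×10⁻³ / 4.08×10⁻⁴ = 1.35×10⁻⁹ F.
C₂ = κ₂ε₀A/d₂ = 14.1 × 8.85×10⁻¹² × 9.23×10⁻³ / 1.73×10⁻⁴ = 6.67×10⁻⁹ F.
C = (1/C₁ + 1/C₂)⁻¹ = 1.12×10⁻⁹ F.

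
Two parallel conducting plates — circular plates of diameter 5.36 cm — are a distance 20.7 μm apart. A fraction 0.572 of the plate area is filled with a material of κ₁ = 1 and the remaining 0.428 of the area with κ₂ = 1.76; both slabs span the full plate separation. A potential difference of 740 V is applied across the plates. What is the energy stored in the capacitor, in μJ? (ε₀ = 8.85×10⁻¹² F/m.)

A = π(5.36/2 cm)² = 2.26×10⁻³ m².
Side-by-side slabs ⇒ two capacitors in parallel, each spanning the full gap.
C₁ = κ₁ε₀A₁/d = 1.00 × 8.85×10⁻¹² × 1.29×10⁻³ / 2.07×10⁻⁵ = 5.52×10⁻¹⁰ F.
C₂ = κ₂ε₀A₂/d = 1.76 × 8.85×10⁻¹² × 9.66×10⁻⁴ / 2.07×10⁻⁵ = 7.27×10⁻¹⁰ F.
C = C₁ + C₂ = 1.28×10⁻⁹ F.
U = ½CV² = ½ × 1.28×10⁻⁹ × (740)² = 3.50×10⁻⁴ J.

350 μJ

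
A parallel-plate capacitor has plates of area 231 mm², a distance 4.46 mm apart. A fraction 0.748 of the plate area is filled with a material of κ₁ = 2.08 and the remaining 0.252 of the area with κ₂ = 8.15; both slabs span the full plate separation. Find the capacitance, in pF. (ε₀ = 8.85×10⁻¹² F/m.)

A = 231 mm² = 2.31×10⁻⁴ m².
Side-by-side slabs ⇒ two capacitors in parallel, each spanning the full gap.
C₁ = κ₁ε₀A₁/d = 2.08 × 8.85×10⁻¹² × 1.73×10⁻⁴ / 4.46×10⁻³ = 7.13×10⁻¹³ F.
C₂ = κ₂ε₀A₂/d = 8.15 × 8.85×10⁻¹² × 5.82×10⁻⁵ / 4.46×10⁻³ = 9.41×10⁻¹³ F.
C = C₁ + C₂ = 1.65×10⁻¹² F.

C ≈ 1.65 pF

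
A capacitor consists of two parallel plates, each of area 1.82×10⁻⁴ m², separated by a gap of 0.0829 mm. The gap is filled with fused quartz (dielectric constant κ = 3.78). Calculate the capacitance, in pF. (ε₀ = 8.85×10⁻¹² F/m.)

73.4 pF

C = κε₀A/d = 3.78 × 8.85×10⁻¹² × 1.82×10⁻⁴ / 8.29×10⁻⁵ = 7.34×10⁻¹¹ F.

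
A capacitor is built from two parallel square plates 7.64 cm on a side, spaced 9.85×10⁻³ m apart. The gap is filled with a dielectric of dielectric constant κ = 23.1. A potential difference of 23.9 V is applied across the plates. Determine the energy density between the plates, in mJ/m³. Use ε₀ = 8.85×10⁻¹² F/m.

E = V/d = 23.9 / 9.85×10⁻³ = 2.43×10³ V/m.
u = ½κε₀E² = ½ × 23.1 × 8.85×10⁻¹² × (2.43×10³)² = 6.02×10⁻⁴ J/m³.

u ≈ 0.602 mJ/m³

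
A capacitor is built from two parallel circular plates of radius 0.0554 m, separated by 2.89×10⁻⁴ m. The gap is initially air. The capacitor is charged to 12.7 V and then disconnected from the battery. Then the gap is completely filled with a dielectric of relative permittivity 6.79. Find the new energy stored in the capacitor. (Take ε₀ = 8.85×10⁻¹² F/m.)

3.51 nJ

A = π(0.0554 m)² = 9.64×10⁻³ m².
Initially C₁ = ε₀A/d = 8.85×10⁻¹² × 9.64×10⁻³ / 2.89×10⁻⁴ = 2.95×10⁻¹⁰ F.
U₁ = 2.38×10⁻⁸ J.
Isolated ⇒ Q is held fixed. C₂ = 6.79 C₁ and U = Q²/(2C), so U₂/U₁ = C₁/C₂ = 0.147.
U₂ = 0.147 × 2.38×10⁻⁸ = 3.51×10⁻⁹ J.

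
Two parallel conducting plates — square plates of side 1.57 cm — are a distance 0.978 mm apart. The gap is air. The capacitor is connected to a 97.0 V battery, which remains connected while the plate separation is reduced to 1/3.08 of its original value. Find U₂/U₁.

3.08

Battery connected ⇒ V is held fixed.
C₂ = 3.08 C₁ and U = ½CV², so U₂/U₁ = C₂/C₁ = 3.08.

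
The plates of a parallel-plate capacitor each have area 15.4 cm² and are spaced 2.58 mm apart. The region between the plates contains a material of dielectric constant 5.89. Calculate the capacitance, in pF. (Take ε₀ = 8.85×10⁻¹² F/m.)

A = 15.4 cm² = 1.54×10⁻³ m².
C = κε₀A/d = 5.89 × 8.85×10⁻¹² × 1.54×10⁻³ / 2.58×10⁻³ = 3.11×10⁻¹¹ F.

31.1 pF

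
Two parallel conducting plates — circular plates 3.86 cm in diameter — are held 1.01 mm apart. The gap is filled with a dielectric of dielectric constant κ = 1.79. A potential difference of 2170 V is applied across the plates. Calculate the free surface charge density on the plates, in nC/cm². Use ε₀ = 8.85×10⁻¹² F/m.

A = π(3.86/2 cm)² = 1.17×10⁻³ m².
C = κε₀A/d = 1.79 × 8.85×10⁻¹² × 1.17×10⁻³ / 1.01×10⁻³ = 1.84×10⁻¹¹ F.
σ = Q/A = CV/A = 1.84×10⁻¹¹ × 2170 / 1.17×10⁻³ = 3.40×10⁻⁵ C/m².

σ ≈ 3.40 nC/cm²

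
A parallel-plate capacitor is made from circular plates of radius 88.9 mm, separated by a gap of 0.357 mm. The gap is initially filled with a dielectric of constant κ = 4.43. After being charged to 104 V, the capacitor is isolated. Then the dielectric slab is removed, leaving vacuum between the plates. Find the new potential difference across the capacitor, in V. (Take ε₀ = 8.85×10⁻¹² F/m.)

A = π(88.9 mm)² = 2.48×10⁻² m².
Initially C₁ = κε₀A/d = 4.43 × 8.85×10⁻¹² × 2.48×10⁻² / 3.57×10⁻⁴ = 2.73×10⁻⁹ F.
V₁ = 1.04×10² V.
Isolated ⇒ Q is held fixed. C₂ = 0.226 C₁ and V = Q/C, so V₂/V₁ = C₁/C₂ = 4.43.
V₂ = 4.43 × 1.04×10² = 4.61×10² V.

V ≈ 461 V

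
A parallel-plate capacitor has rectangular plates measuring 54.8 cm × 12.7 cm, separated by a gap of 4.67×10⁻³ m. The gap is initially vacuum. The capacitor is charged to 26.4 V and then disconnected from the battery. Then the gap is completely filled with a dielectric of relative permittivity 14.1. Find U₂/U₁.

0.0709

Isolated ⇒ Q is held fixed.
C₂ = 14.1 C₁ and U = Q²/(2C), so U₂/U₁ = C₁/C₂ = 0.0709.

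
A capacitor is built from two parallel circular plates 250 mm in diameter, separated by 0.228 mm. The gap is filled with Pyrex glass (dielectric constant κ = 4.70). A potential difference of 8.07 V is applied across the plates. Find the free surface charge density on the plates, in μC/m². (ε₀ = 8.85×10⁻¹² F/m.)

σ ≈ 1.47 μC/m²

A = π(250/2 mm)² = 4.91×10⁻² m².
C = κε₀A/d = 4.70 × 8.85×10⁻¹² × 4.91×10⁻² / 2.28×10⁻⁴ = 8.96×10⁻⁹ F.
σ = Q/A = CV/A = 8.96×10⁻⁹ × 8.07 / 4.91×10⁻² = 1.47×10⁻⁶ C/m².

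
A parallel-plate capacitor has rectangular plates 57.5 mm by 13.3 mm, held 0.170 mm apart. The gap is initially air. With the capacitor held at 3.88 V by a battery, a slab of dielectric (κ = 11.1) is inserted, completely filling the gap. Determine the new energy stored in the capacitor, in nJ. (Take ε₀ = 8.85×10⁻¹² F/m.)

A = 57.5 × 13.3 mm² = 7.65×10⁻⁴ m².
Initially C₁ = ε₀A/d = 8.85×10⁻¹² × 7.65×10⁻⁴ / 1.70×10⁻⁴ = 3.98×10⁻¹¹ F.
U₁ = 3.00×10⁻¹⁰ J.
Battery connected ⇒ V is held fixed. C₂ = 11.1 C₁ and U = ½CV², so U₂/U₁ = C₂/C₁ = 11.1.
U₂ = 11.1 × 3.00×10⁻¹⁰ = 3.33×10⁻⁹ J.

U ≈ 3.33 nJ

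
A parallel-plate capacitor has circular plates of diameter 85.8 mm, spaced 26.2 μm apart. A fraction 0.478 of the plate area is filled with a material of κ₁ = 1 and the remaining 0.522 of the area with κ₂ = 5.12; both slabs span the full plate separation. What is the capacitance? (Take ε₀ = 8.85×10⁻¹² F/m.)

C ≈ 6.15 nF

A = π(85.8/2 mm)² = 5.78×10⁻³ m².
Side-by-side slabs ⇒ two capacitors in parallel, each spanning the full gap.
C₁ = κ₁ε₀A₁/d = 1.00 × 8.85×10⁻¹² × 2.76×10⁻³ / 2.62×10⁻⁵ = 9.34×10⁻¹⁰ F.
C₂ = κ₂ε₀A₂/d = 5.12 × 8.85×10⁻¹² × 3.02×10⁻³ / 2.62×10⁻⁵ = 5.22×10⁻⁹ F.
C = C₁ + C₂ = 6.15×10⁻⁹ F.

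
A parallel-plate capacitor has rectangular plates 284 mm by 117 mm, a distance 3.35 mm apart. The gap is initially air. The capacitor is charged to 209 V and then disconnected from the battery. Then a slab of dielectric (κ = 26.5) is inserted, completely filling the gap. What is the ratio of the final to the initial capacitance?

C = κε₀A/d scales with κ, so C₂/C₁ = κ = 26.5.

26.5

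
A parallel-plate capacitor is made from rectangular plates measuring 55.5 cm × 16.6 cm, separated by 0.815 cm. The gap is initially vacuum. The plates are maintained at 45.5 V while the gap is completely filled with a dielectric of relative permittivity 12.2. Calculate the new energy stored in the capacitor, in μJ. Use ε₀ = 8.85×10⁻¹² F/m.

U ≈ 1.26 μJ

A = 55.5 × 16.6 cm² = 9.21×10⁻² m².
Initially C₁ = ε₀A/d = 8.85×10⁻¹² × 9.21×10⁻² / 8.15×10⁻³ = 1.00×10⁻¹⁰ F.
U₁ = 1.04×10⁻⁷ J.
Battery connected ⇒ V is held fixed. C₂ = 12.2 C₁ and U = ½CV², so U₂/U₁ = C₂/C₁ = 12.2.
U₂ = 12.2 × 1.04×10⁻⁷ = 1.26×10⁻⁶ J.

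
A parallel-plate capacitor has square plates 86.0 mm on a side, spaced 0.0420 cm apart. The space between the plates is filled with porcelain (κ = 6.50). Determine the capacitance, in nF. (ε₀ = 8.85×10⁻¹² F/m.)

A = (86.0 mm)² = 7.40×10⁻³ m².
C = κε₀A/d = 6.50 × 8.85×10⁻¹² × 7.40×10⁻³ / 4.20×10⁻⁴ = 1.01×10⁻⁹ F.

1.01 nF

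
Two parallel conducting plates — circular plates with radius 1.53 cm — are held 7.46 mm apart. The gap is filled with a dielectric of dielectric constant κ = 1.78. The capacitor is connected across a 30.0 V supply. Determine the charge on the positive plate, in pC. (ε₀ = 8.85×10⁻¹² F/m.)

A = π(1.53 cm)² = 7.35×10⁻⁴ m².
C = κε₀A/d = 1.78 × 8.85×10⁻¹² × 7.35×10⁻⁴ / 7.46×10⁻³ = 1.55×10⁻¹² F.
Q = CV = 1.55×10⁻¹² × 30.0 = 4.66×10⁻¹¹ C.

Q ≈ 46.6 pC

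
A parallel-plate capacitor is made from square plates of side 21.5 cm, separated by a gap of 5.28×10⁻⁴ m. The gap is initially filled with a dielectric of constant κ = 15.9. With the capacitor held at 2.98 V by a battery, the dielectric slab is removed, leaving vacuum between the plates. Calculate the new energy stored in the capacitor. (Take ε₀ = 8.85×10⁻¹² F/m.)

U ≈ 3.44 nJ

A = (21.5 cm)² = 4.62×10⁻² m².
Initially C₁ = κε₀A/d = 15.9 × 8.85×10⁻¹² × 4.62×10⁻² / 5.28×10⁻⁴ = 1.23×10⁻⁸ F.
U₁ = 5.47×10⁻⁸ J.
Battery connected ⇒ V is held fixed. C₂ = 0.0629 C₁ and U = ½CV², so U₂/U₁ = C₂/C₁ = 0.0629.
U₂ = 0.0629 × 5.47×10⁻⁸ = 3.44×10⁻⁹ J.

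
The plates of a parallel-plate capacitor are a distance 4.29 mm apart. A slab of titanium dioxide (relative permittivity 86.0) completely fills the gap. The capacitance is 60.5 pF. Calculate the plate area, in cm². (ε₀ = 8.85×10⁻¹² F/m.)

A = Cd/(κε₀) = 6.05×10⁻¹¹ × 4.29×10⁻³ / (86.0 × 8.85×10⁻¹²) = 3.41×10⁻⁴ m².

A ≈ 3.41 cm²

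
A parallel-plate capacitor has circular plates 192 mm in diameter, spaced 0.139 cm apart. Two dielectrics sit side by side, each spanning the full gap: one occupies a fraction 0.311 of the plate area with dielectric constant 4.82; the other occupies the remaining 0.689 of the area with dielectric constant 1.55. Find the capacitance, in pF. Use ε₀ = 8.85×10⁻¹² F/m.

A = π(192/2 mm)² = 2.90×10⁻² m².
Side-by-side slabs ⇒ two capacitors in parallel, each spanning the full gap.
C₁ = κ₁ε₀A₁/d = 4.82 × 8.85×10⁻¹² × 9.00×10⁻³ / 1.39×10⁻³ = 2.76×10⁻¹⁰ F.
C₂ = κ₂ε₀A₂/d = 1.55 × 8.85×10⁻¹² × 1.99×10⁻² / 1.39×10⁻³ = 1.97×10⁻¹⁰ F.
C = C₁ + C₂ = 4.73×10⁻¹⁰ F.

473 pF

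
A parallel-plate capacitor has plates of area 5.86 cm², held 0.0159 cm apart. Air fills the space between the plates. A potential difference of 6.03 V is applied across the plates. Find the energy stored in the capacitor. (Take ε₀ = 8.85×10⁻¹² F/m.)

0.593 nJ

A = 5.86 cm² = 5.86×10⁻⁴ m².
C = ε₀A/d = 8.85×10⁻¹² × 5.86×10⁻⁴ / 1.59×10⁻⁴ = 3.26×10⁻¹¹ F.
U = ½CV² = ½ × 3.26×10⁻¹¹ × (6.03)² = 5.93×10⁻¹⁰ J.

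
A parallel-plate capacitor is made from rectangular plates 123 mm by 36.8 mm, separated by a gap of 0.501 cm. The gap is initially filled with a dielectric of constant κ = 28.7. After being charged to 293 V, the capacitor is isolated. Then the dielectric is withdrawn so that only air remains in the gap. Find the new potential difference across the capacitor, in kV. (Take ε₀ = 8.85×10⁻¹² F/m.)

A = 123 × 36.8 mm² = 4.53×10⁻³ m².
Initially C₁ = κε₀A/d = 28.7 × 8.85×10⁻¹² × 4.53×10⁻³ / 5.01×10⁻³ = 2.29×10⁻¹⁰ F.
V₁ = 2.93×10² V.
Isolated ⇒ Q is held fixed. C₂ = 0.0348 C₁ and V = Q/C, so V₂/V₁ = C₁/C₂ = 28.7.
V₂ = 28.7 × 2.93×10² = 8.41×10³ V.

V ≈ 8.41 kV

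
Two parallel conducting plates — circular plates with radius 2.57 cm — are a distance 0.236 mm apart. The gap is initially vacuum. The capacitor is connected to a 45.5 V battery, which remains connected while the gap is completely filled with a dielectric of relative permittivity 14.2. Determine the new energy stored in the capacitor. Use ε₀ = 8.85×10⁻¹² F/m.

U ≈ 1.14 μJ

A = π(2.57 cm)² = 2.07×10⁻³ m².
Initially C₁ = ε₀A/d = 8.85×10⁻¹² × 2.07×10⁻³ / 2.36×10⁻⁴ = 7.78×10⁻¹¹ F.
U₁ = 8.05×10⁻⁸ J.
Battery connected ⇒ V is held fixed. C₂ = 14.2 C₁ and U = ½CV², so U₂/U₁ = C₂/C₁ = 14.2.
U₂ = 14.2 × 8.05×10⁻⁸ = 1.14×10⁻⁶ J.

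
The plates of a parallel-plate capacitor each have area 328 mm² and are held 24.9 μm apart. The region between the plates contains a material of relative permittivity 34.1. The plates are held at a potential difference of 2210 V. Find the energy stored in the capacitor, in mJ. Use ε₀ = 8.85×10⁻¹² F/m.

U ≈ 9.71 mJ

A = 328 mm² = 3.28×10⁻⁴ m².
C = κε₀A/d = 34.1 × 8.85×10⁻¹² × 3.28×10⁻⁴ / 2.49×10⁻⁵ = 3.98×10⁻⁹ F.
U = ½CV² = ½ × 3.98×10⁻⁹ × (2210)² = 9.71×10⁻³ J.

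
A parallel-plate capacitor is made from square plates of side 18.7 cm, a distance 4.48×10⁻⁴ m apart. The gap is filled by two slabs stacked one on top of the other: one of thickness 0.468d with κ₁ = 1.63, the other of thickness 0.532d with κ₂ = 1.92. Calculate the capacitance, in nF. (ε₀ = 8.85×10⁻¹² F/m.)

1.22 nF

A = (18.7 cm)² = 3.50×10⁻² m².
Stacked slabs ⇒ two capacitors in series, each with the full plate area.
C₁ = κ₁ε₀A/d₁ = 1.63 × 8.85×10⁻¹² × 3.50×10⁻² / 2.10×10⁻⁴ = 2.41×10⁻⁹ F.
C₂ = κ₂ε₀A/d₂ = 1.92 × 8.85×10⁻¹² × 3.50×10⁻² / 2.38×10⁻⁴ = 2.49×10⁻⁹ F.
C = (1/C₁ + 1/C₂)⁻¹ = 1.22×10⁻⁹ F.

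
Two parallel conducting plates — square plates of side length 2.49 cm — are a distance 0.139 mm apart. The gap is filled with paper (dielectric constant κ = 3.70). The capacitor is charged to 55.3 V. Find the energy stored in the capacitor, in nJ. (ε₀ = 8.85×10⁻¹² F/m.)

U ≈ 223 nJ

A = (2.49 cm)² = 6.20×10⁻⁴ m².
C = κε₀A/d = 3.70 × 8.85×10⁻¹² × 6.20×10⁻⁴ / 1.39×10⁻⁴ = 1.46×10⁻¹⁰ F.
U = ½CV² = ½ × 1.46×10⁻¹⁰ × (55.3)² = 2.23×10⁻⁷ J.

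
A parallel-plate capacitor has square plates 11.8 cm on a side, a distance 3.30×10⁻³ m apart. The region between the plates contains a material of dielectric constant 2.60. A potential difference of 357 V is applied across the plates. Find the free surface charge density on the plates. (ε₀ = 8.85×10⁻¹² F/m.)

2.49 μC/m²

A = (11.8 cm)² = 1.39×10⁻² m².
C = κε₀A/d = 2.60 × 8.85×10⁻¹² × 1.39×10⁻² / 3.30×10⁻³ = 9.71×10⁻¹¹ F.
σ = Q/A = CV/A = 9.71×10⁻¹¹ × 357 / 1.39×10⁻² = 2.49×10⁻⁶ C/m².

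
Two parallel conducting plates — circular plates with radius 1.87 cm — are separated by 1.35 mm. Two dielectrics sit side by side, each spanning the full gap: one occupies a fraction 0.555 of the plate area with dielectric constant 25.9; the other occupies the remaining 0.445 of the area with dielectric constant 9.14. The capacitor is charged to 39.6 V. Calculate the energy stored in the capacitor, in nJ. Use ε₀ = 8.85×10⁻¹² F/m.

U ≈ 104 nJ

A = π(1.87 cm)² = 1.10×10⁻³ m².
Side-by-side slabs ⇒ two capacitors in parallel, each spanning the full gap.
C₁ = κ₁ε₀A₁/d = 25.9 × 8.85×10⁻¹² × 6.10×10⁻⁴ / 1.35×10⁻³ = 1.04×10⁻¹⁰ F.
C₂ = κ₂ε₀A₂/d = 9.14 × 8.85×10⁻¹² × 4.89×10⁻⁴ / 1.35×10⁻³ = 2.93×10⁻¹¹ F.
C = C₁ + C₂ = 1.33×10⁻¹⁰ F.
U = ½CV² = ½ × 1.33×10⁻¹⁰ × (39.6)² = 1.04×10⁻⁷ J.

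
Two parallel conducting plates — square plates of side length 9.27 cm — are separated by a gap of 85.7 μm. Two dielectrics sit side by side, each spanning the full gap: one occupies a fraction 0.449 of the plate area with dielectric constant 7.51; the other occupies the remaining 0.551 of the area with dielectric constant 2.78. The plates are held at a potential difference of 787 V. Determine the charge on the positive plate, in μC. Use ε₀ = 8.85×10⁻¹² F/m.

3.42 μC

A = (9.27 cm)² = 8.59×10⁻³ m².
Side-by-side slabs ⇒ two capacitors in parallel, each spanning the full gap.
C₁ = κ₁ε₀A₁/d = 7.51 × 8.85×10⁻¹² × 3.86×10⁻³ / 8.57×10⁻⁵ = 2.99×10⁻⁹ F.
C₂ = κ₂ε₀A₂/d = 2.78 × 8.85×10⁻¹² × 4.73×10⁻³ / 8.57×10⁻⁵ = 1.36×10⁻⁹ F.
C = C₁ + C₂ = 4.35×10⁻⁹ F.
Q = CV = 4.35×10⁻⁹ × 787 = 3.42×10⁻⁶ C.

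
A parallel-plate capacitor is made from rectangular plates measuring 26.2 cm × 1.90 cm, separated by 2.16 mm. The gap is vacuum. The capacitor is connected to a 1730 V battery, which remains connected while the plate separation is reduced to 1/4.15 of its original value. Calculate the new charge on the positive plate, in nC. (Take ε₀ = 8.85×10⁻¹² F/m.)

146 nC

A = 26.2 × 1.90 cm² = 4.98×10⁻³ m².
Initially C₁ = ε₀A/d = 8.85×10⁻¹² × 4.98×10⁻³ / 2.16×10⁻³ = 2.04×10⁻¹¹ F.
Q₁ = 3.53×10⁻⁸ C.
Battery connected ⇒ V is held fixed. C₂ = 4.15 C₁ and Q = CV, so Q₂/Q₁ = C₂/C₁ = 4.15.
Q₂ = 4.15 × 3.53×10⁻⁸ = 1.46×10⁻⁷ C.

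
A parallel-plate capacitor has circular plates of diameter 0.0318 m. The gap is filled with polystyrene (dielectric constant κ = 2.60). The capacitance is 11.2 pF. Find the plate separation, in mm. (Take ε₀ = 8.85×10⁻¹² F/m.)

A = π(0.0318/2 m)² = 7.94×10⁻⁴ m².
d = κε₀A/C = 2.60 × 8.85×10⁻¹² × 7.94×10⁻⁴ / 1.12×10⁻¹¹ = 1.63×10⁻³ m.

1.63 mm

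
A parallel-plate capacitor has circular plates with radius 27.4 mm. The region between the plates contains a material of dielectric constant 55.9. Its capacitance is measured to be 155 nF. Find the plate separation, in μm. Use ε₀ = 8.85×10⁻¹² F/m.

A = π(27.4 mm)² = 2.36×10⁻³ m².
d = κε₀A/C = 55.9 × 8.85×10⁻¹² × 2.36×10⁻³ / 1.55×10⁻⁷ = 7.53×10⁻⁶ m.

d ≈ 7.53 μm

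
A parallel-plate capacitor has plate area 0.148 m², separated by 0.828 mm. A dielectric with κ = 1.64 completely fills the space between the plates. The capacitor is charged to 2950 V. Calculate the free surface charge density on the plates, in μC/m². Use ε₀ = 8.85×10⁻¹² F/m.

σ ≈ 51.7 μC/m²

C = κε₀A/d = 1.64 × 8.85×10⁻¹² × 0.148 / 8.28×10⁻⁴ = 2.59×10⁻⁹ F.
σ = Q/A = CV/A = 2.59×10⁻⁹ × 2950 / 0.148 = 5.17×10⁻⁵ C/m².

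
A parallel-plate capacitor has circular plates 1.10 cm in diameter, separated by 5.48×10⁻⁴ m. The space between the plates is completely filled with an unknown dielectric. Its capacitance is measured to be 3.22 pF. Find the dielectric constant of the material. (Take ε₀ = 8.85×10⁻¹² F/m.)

2.10

A = π(1.10/2 cm)² = 9.50×10⁻⁵ m².
κ = Cd/(ε₀A) = 3.22×10⁻¹² × 5.48×10⁻⁴ / (8.85×10⁻¹² × 9.50×10⁻⁵) = 2.10.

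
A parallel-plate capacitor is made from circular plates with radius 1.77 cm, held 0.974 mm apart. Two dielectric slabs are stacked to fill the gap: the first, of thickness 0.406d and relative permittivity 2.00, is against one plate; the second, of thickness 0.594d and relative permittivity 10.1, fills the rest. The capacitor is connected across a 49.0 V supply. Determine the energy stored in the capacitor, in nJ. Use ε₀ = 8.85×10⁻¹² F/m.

U ≈ 41.0 nJ

A = π(1.77 cm)² = 9.84×10⁻⁴ m².
Stacked slabs ⇒ two capacitors in series, each with the full plate area.
C₁ = κ₁ε₀A/d₁ = 2.00 × 8.85×10⁻¹² × 9.84×10⁻⁴ / 3.95×10⁻⁴ = 4.41×10⁻¹¹ F.
C₂ = κ₂ε₀A/d₂ = 10.1 × 8.85×10⁻¹² × 9.84×10⁻⁴ / 5.79×10⁻⁴ = 1.52×10⁻¹⁰ F.
C = (1/C₁ + 1/C₂)⁻¹ = 3.42×10⁻¹¹ F.
U = ½CV² = ½ × 3.42×10⁻¹¹ × (49.0)² = 4.10×10⁻⁸ J.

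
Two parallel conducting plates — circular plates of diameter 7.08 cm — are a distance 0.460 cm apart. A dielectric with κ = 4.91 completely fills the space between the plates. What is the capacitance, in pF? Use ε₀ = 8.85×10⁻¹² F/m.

A = π(7.08/2 cm)² = 3.94×10⁻³ m².
C = κε₀A/d = 4.91 × 8.85×10⁻¹² × 3.94×10⁻³ / 4.60×10⁻³ = 3.72×10⁻¹¹ F.

37.2 pF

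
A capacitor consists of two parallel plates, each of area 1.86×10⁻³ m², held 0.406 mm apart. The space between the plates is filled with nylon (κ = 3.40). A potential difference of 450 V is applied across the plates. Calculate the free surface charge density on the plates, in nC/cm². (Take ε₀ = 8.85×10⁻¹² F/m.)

σ ≈ 3.34 nC/cm²

C = κε₀A/d = 3.40 × 8.85×10⁻¹² × 1.86×10⁻³ / 4.06×10⁻⁴ = 1.38×10⁻¹⁰ F.
σ = Q/A = CV/A = 1.38×10⁻¹⁰ × 450 / 1.86×10⁻³ = 3.34×10⁻⁵ C/m².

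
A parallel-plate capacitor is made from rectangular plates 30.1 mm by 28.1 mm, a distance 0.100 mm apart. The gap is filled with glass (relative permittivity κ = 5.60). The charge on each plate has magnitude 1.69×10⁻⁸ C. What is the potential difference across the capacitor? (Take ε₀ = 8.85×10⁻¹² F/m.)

V ≈ 40.3 V

A = 30.1 × 28.1 mm² = 8.46×10⁻⁴ m².
C = κε₀A/d = 5.60 × 8.85×10⁻¹² × 8.46×10⁻⁴ / 1.00×10⁻⁴ = 4.19×10⁻¹⁰ F.
V = Q/C = 1.69×10⁻⁸ / 4.19×10⁻¹⁰ = 40.3 V.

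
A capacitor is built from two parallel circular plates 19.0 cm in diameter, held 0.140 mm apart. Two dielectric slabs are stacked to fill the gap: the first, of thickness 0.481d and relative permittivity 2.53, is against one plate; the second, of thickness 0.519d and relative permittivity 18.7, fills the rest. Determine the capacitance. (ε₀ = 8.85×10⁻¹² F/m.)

C ≈ 8.23 nF

A = π(19.0/2 cm)² = 2.84×10⁻² m².
Stacked slabs ⇒ two capacitors in series, each with the full plate area.
C₁ = κ₁ε₀A/d₁ = 2.53 × 8.85×10⁻¹² × 2.84×10⁻² / 6.73×10⁻⁵ = 9.43×10⁻⁹ F.
C₂ = κ₂ε₀A/d₂ = 18.7 × 8.85×10⁻¹² × 2.84×10⁻² / 7.27×10⁻⁵ = 6.46×10⁻⁸ F.
C = (1/C₁ + 1/C₂)⁻¹ = 8.23×10⁻⁹ F.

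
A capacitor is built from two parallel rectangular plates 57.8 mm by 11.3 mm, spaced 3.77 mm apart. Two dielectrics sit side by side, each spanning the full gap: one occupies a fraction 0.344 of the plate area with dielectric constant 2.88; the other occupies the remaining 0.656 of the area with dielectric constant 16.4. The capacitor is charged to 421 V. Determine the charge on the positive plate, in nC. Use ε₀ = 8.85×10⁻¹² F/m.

Q ≈ 7.58 nC

A = 57.8 × 11.3 mm² = 6.53×10⁻⁴ m².
Side-by-side slabs ⇒ two capacitors in parallel, each spanning the full gap.
C₁ = κ₁ε₀A₁/d = 2.88 × 8.85×10⁻¹² × 2.25×10⁻⁴ / 3.77×10⁻³ = 1.52×10⁻¹² F.
C₂ = κ₂ε₀A₂/d = 16.4 × 8.85×10⁻¹² × 4.28×10⁻⁴ / 3.77×10⁻³ = 1.65×10⁻¹¹ F.
C = C₁ + C₂ = 1.80×10⁻¹¹ F.
Q = CV = 1.80×10⁻¹¹ × 421 = 7.58×10⁻⁹ C.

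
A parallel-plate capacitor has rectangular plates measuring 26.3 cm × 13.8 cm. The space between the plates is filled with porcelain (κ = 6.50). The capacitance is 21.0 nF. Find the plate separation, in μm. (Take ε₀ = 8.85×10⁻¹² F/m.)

99.4 μm

A = 26.3 × 13.8 cm² = 3.63×10⁻² m².
d = κε₀A/C = 6.50 × 8.85×10⁻¹² × 3.63×10⁻² / 2.10×10⁻⁸ = 9.94×10⁻⁵ m.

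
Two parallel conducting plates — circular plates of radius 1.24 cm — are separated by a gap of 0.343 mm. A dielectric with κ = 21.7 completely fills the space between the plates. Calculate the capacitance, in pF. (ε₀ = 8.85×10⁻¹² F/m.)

A = π(1.24 cm)² = 4.83×10⁻⁴ m².
C = κε₀A/d = 21.7 × 8.85×10⁻¹² × 4.83×10⁻⁴ / 3.43×10⁻⁴ = 2.70×10⁻¹⁰ F.

270 pF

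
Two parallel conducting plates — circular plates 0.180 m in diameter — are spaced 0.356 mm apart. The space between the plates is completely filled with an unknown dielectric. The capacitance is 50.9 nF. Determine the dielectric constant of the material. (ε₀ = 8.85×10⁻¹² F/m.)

A = π(0.180/2 m)² = 2.54×10⁻² m².
κ = Cd/(ε₀A) = 5.09×10⁻⁸ × 3.56×10⁻⁴ / (8.85×10⁻¹² × 2.54×10⁻²) = 80.5.

80.5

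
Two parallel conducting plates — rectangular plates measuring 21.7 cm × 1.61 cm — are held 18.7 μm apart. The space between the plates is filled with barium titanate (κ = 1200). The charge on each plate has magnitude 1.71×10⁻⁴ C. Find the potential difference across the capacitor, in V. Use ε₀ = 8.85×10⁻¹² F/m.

86.2 V

A = 21.7 × 1.61 cm² = 3.49×10⁻³ m².
C = κε₀A/d = 1200 × 8.85×10⁻¹² × 3.49×10⁻³ / 1.87×10⁻⁵ = 1.98×10⁻⁶ F.
V = Q/C = 1.71×10⁻⁴ / 1.98×10⁻⁶ = 86.2 V.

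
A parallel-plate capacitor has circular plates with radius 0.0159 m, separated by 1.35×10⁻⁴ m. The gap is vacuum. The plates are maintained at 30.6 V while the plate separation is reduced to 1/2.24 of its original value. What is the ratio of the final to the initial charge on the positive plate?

Battery connected ⇒ V is held fixed.
C₂ = 2.24 C₁ and Q = CV, so Q₂/Q₁ = C₂/C₁ = 2.24.

2.24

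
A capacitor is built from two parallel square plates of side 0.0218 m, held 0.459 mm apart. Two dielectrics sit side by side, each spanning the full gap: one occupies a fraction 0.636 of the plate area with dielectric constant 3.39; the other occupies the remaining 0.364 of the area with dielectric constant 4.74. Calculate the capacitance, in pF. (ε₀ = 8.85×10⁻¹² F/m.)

35.6 pF

A = (0.0218 m)² = 4.75×10⁻⁴ m².
Side-by-side slabs ⇒ two capacitors in parallel, each spanning the full gap.
C₁ = κ₁ε₀A₁/d = 3.39 × 8.85×10⁻¹² × 3.02×10⁻⁴ / 4.59×10⁻⁴ = 1.98×10⁻¹¹ F.
C₂ = κ₂ε₀A₂/d = 4.74 × 8.85×10⁻¹² × 1.73×10⁻⁴ / 4.59×10⁻⁴ = 1.58×10⁻¹¹ F.
C = C₁ + C₂ = 3.56×10⁻¹¹ F.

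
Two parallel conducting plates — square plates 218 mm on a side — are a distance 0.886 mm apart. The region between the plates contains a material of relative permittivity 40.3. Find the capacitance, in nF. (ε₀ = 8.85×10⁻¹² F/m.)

C ≈ 19.1 nF

A = (218 mm)² = 4.75×10⁻² m².
C = κε₀A/d = 40.3 × 8.85×10⁻¹² × 4.75×10⁻² / 8.86×10⁻⁴ = 1.91×10⁻⁸ F.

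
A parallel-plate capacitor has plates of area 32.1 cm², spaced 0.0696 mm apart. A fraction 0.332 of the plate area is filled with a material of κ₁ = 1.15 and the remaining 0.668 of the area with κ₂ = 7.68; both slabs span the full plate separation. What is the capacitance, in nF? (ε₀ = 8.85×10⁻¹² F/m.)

A = 32.1 cm² = 3.21×10⁻³ m².
Side-by-side slabs ⇒ two capacitors in parallel, each spanning the full gap.
C₁ = κ₁ε₀A₁/d = 1.15 × 8.85×10⁻¹² × 1.07×10⁻³ / 6.96×10⁻⁵ = 1.56×10⁻¹⁰ F.
C₂ = κ₂ε₀A₂/d = 7.68 × 8.85×10⁻¹² × 2.14×10⁻³ / 6.96×10⁻⁵ = 2.09×10⁻⁹ F.
C = C₁ + C₂ = 2.25×10⁻⁹ F.

2.25 nF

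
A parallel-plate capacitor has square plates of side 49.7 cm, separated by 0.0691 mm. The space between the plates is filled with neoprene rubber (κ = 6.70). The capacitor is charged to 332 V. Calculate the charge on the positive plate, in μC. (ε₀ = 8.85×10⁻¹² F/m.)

Q ≈ 70.4 μC

A = (49.7 cm)² = 0.247 m².
C = κε₀A/d = 6.70 × 8.85×10⁻¹² × 0.247 / 6.91×10⁻⁵ = 2.12×10⁻⁷ F.
Q = CV = 2.12×10⁻⁷ × 332 = 7.04×10⁻⁵ C.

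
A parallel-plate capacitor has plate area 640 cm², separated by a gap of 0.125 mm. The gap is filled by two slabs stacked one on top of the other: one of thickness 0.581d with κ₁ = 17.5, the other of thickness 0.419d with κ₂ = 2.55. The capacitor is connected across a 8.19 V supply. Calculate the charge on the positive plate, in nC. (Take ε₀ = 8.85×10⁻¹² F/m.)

188 nC

A = 640 cm² = 6.40×10⁻² m².
Stacked slabs ⇒ two capacitors in series, each with the full plate area.
C₁ = κ₁ε₀A/d₁ = 17.5 × 8.85×10⁻¹² × 6.40×10⁻² / 7.26×10⁻⁵ = 1.36×10⁻⁷ F.
C₂ = κ₂ε₀A/d₂ = 2.55 × 8.85×10⁻¹² × 6.40×10⁻² / 5.24×10⁻⁵ = 2.76×10⁻⁸ F.
C = (1/C₁ + 1/C₂)⁻¹ = 2.29×10⁻⁸ F.
Q = CV = 2.29×10⁻⁸ × 8.19 = 1.88×10⁻⁷ C.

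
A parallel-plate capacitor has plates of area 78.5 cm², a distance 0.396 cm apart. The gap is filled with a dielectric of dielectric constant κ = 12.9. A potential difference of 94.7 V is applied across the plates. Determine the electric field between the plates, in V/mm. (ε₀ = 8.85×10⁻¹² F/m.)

E = V/d = 94.7 / 3.96×10⁻³ = 2.39×10⁴ V/m.

E ≈ 23.9 V/mm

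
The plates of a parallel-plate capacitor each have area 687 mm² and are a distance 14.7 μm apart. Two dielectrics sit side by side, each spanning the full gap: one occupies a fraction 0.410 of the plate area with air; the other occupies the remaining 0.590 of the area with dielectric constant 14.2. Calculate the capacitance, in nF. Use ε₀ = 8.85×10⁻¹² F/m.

3.63 nF

A = 687 mm² = 6.87×10⁻⁴ m².
Side-by-side slabs ⇒ two capacitors in parallel, each spanning the full gap.
C₁ = κ₁ε₀A₁/d = 1.00 × 8.85×10⁻¹² × 2.82×10⁻⁴ / 1.47×10⁻⁵ = 1.70×10⁻¹⁰ F.
C₂ = κ₂ε₀A₂/d = 14.2 × 8.85×10⁻¹² × 4.05×10⁻⁴ / 1.47×10⁻⁵ = 3.47×10⁻⁹ F.
C = C₁ + C₂ = 3.63×10⁻⁹ F.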